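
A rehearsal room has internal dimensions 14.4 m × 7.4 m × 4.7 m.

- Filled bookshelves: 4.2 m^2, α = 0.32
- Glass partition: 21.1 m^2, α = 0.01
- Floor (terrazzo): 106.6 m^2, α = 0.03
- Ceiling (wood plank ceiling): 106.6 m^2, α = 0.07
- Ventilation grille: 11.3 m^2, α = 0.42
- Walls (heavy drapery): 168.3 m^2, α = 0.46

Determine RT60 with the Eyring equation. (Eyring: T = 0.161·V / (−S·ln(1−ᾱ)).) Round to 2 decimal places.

S = Σ Sᵢ = 418.1 m^2.
Absorption A = 4.2×0.32 + 21.1×0.01 + 106.6×0.03 + 106.6×0.07 + 11.3×0.42 + 168.3×0.46 = 94.379 sabins.
ᾱ = 94.379 / 418.1 = 0.2257.
Eyring denominator: −S ln(1−ᾱ) = 106.948.
V = 14.4 × 7.4 × 4.7 = 500.832 m³.
T = 0.161·V/[−S·ln(1−ᾱ)] = 0.161·500.832/106.948 = 0.75 s.

0.75 s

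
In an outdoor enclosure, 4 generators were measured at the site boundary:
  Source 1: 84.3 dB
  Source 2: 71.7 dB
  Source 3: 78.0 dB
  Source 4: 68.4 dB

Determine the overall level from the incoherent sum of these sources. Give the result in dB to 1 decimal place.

Converting to relative power and adding: 10^(84.3/10) + 10^(71.7/10) + 10^(78.0/10) + 10^(68.4/10) = 3.54e+08.
Combined level = 10 log₁₀(3.54e+08) = 85.5 dB.

85.5 dB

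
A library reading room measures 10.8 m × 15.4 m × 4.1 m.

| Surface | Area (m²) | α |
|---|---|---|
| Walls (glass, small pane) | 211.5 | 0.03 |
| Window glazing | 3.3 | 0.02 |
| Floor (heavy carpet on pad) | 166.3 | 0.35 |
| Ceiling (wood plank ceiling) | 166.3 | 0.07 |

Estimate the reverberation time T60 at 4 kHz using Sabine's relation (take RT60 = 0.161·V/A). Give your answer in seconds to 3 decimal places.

1.440 seconds

Equivalent absorption area: A = 211.5*0.03 + 3.3*0.02 + 166.3*0.35 + 166.3*0.07 = 76.257 m².
Volume V = 10.8 × 15.4 × 4.1 = 681.912 m³.
RT60 = 0.161 · V / A = 0.161 × 681.912 / 76.257 = 1.440 s.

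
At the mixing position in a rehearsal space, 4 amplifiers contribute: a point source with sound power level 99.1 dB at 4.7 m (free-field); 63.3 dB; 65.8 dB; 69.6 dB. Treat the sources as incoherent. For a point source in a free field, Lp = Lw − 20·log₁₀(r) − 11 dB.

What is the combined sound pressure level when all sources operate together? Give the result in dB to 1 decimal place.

Source at 4.7 m: Lp = 99.1 − 20·log₁₀(4.7) − 11 = 74.7 dB.
Converting to relative power and adding: 10^(74.7/10) + 10^(63.3/10) + 10^(65.8/10) + 10^(69.6/10) = 4.457e+07.
L_total = 10·log₁₀(4.457e+07) = 76.5 dB.

76.5 dB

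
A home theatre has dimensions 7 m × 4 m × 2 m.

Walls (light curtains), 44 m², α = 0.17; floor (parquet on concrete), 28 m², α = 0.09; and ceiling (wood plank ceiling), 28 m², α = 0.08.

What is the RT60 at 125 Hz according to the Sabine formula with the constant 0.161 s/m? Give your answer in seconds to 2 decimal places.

Summing Sᵢαᵢ: 7.480 + 2.520 + 2.240 → A = 12.240 sabins.
V = 7·4·2 = 56 m³.
RT60 = 0.161 · V / A = 0.161 × 56 / 12.240 = 0.74 s.

0.74 sec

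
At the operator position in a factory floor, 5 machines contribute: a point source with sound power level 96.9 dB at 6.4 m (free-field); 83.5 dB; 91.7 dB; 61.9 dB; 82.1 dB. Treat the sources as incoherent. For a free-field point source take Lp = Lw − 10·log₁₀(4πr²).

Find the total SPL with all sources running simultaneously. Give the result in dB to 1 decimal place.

Source at 6.4 m: Lp = 96.9 − 10·log₁₀(4π·6.4²) = 96.9 − 10·log₁₀(514.719) = 69.8 dB.
Sum in the linear (power) domain: Σ 10^(Lᵢ/10) = 10^(69.8/10) + 10^(83.5/10) + 10^(91.7/10) + 10^(61.9/10) + 10^(82.1/10) = 1.876e+09.
Combined level = 10 log₁₀(1.876e+09) = 92.7 dB.

92.7 dB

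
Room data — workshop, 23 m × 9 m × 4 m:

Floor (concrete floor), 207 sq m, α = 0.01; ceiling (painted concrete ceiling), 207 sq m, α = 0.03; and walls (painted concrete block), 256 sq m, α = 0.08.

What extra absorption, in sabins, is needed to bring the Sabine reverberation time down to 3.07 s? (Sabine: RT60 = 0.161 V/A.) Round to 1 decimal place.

Equivalent absorption area: A₁ = 207·0.01 + 207·0.03 + 256·0.08 = 28.760 sq m.
V = 828 m³. Required absorption A₂ = 0.161 × 828 / 3.07 = 43.423 sabins.
ΔA = A₂ − A₁ = 43.423 − 28.760 = 14.7 sabins.

14.7 sabins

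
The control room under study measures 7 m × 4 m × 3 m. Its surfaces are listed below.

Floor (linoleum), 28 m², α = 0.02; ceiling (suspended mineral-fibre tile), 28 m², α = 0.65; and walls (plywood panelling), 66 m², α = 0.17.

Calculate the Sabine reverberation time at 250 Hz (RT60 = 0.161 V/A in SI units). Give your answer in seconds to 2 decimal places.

Summing Sᵢαᵢ: 0.560 + 18.200 + 11.220 → A = 29.980 sabins.
V = 7·4·3 = 84 m³.
T = 0.161 V/A = 0.161·84/29.980 = 0.45 s.

0.45 s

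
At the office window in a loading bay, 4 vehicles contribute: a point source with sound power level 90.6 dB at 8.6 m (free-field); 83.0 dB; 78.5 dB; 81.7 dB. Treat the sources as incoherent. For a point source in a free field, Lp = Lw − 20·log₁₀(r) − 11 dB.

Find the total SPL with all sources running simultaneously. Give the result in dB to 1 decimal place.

86.2 dB

Source at 8.6 m: Lp = 90.6 − 20·log₁₀(8.6) − 11 = 60.9 dB.
Converting to relative power and adding: 10^(60.9/10) + 10^(83.0/10) + 10^(78.5/10) + 10^(81.7/10) = 4.195e+08.
L_total = 10·log₁₀(4.195e+08) = 86.2 dB.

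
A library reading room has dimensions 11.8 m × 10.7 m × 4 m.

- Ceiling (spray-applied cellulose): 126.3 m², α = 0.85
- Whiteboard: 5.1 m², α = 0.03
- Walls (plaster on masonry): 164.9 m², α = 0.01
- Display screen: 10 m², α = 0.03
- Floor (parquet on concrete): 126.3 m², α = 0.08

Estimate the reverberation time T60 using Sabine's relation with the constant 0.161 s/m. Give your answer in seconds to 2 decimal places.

A = Σ Sᵢαᵢ = 126.3*0.85 + 5.1*0.03 + 164.9*0.01 + 10*0.03 + 126.3*0.08 = 119.561 sabins.
V = 11.8·10.7·4 = 505.04 m³.
Sabine: RT60 = 0.161 × 505.04 / 119.561 = 0.68 s.

0.68 sec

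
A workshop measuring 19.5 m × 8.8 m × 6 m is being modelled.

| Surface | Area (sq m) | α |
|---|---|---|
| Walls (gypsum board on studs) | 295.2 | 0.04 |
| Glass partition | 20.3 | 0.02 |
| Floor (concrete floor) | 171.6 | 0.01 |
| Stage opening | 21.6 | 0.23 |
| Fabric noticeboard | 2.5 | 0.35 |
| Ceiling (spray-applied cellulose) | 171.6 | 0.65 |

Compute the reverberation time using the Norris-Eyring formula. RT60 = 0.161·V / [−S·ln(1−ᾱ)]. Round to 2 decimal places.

1.14 seconds

S = Σ Sᵢ = 682.8 sq m.
Absorption A = 295.2×0.04 + 20.3×0.02 + 171.6×0.01 + 21.6×0.23 + 2.5×0.35 + 171.6×0.65 = 131.313 sabins.
ᾱ = 131.313 / 682.8 = 0.1923.
−S·ln(1−ᾱ) = −682.8 × ln(1 − 0.1923) = 145.822.
V = 19.5 × 8.8 × 6 = 1029.6 m³.
T = 0.161·V/[−S·ln(1−ᾱ)] = 0.161·1029.6/145.822 = 1.14 s.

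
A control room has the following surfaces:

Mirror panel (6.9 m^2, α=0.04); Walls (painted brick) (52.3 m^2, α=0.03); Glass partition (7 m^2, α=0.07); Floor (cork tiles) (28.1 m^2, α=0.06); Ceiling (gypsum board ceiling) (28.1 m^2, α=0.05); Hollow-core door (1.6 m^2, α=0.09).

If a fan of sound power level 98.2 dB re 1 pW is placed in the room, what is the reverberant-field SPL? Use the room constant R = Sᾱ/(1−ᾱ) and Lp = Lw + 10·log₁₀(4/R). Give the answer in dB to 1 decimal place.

96.6 dB

A = 5.570 sabins; S = 124.0 m^2.
ᾱ = 5.570/124.0 = 0.0449; R = Sᾱ/(1−ᾱ) = 5.570/(1−0.0449) = 5.832 m^2.
Lp = Lw + 10 log₁₀(4/R) = 98.2 -1.64 = 96.6 dB.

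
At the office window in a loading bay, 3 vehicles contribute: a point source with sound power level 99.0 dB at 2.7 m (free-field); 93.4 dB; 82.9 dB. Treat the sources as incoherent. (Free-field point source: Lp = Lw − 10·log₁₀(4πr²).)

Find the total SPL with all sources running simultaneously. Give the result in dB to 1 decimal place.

Source at 2.7 m: Lp = 99.0 − 10·log₁₀(4π·2.7²) = 99.0 − 10·log₁₀(91.609) = 79.4 dB.
Converting to relative power and adding: 10^(79.4/10) + 10^(93.4/10) + 10^(82.9/10) = 2.47e+09.
Back to dB: 10·log₁₀ Σ = 93.9 dB.

93.9 dB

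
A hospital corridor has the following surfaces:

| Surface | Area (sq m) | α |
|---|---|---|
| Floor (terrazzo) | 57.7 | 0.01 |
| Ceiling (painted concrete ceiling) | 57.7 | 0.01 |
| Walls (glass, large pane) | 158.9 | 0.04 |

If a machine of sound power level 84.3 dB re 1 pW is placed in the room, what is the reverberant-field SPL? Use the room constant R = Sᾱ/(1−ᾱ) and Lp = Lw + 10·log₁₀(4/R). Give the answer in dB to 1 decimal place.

Σ(Sᵢαᵢ) = 57.7×0.01 + 57.7×0.01 + 158.9×0.04 = 7.510; total area S = 274.3 sq m.
ᾱ = 0.0274, so room constant R = A/(1−ᾱ) = 7.722 sq m.
Lp = Lw + 10 log₁₀(4/R) = 84.3 -2.86 = 81.4 dB.

81.4 dB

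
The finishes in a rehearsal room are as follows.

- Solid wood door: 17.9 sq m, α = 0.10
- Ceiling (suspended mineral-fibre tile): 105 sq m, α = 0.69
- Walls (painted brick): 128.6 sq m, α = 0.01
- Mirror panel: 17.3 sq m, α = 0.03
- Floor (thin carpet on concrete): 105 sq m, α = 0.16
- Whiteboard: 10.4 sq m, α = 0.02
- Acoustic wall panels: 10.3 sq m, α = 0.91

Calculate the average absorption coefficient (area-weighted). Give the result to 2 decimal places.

0.26

Total surface area S = 394.5 sq m.
Σ(Sᵢαᵢ) = 17.9×0.10 + 105×0.69 + 128.6×0.01 + 17.3×0.03 + 105×0.16 + 10.4×0.02 + 10.3×0.91 = 102.426.
ᾱ = A/S = 0.26.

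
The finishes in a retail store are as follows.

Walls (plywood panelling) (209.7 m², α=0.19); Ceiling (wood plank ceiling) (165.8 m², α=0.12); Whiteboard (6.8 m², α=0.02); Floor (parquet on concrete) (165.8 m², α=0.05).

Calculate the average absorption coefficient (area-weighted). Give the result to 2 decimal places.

0.12

Total surface area S = 548.1 m².
Σ(Sᵢαᵢ) = 209.7·0.19 + 165.8·0.12 + 6.8·0.02 + 165.8·0.05 = 68.165.
ᾱ = A/S = 0.12.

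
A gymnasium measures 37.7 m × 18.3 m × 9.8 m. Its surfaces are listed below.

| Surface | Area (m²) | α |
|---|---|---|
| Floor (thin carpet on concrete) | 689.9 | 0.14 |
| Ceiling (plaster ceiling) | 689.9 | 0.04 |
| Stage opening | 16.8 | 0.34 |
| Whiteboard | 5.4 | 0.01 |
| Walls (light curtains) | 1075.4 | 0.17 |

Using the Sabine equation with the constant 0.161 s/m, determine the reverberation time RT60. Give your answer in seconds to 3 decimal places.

3.480 s

A = Σ Sᵢαᵢ = 689.9·0.14 + 689.9·0.04 + 16.8·0.34 + 5.4·0.01 + 1075.4·0.17 = 312.766 sabins.
Volume V = 37.7 × 18.3 × 9.8 = 6761.118 m³.
T = 0.161 V/A = 0.161·6761.118/312.766 = 3.480 s.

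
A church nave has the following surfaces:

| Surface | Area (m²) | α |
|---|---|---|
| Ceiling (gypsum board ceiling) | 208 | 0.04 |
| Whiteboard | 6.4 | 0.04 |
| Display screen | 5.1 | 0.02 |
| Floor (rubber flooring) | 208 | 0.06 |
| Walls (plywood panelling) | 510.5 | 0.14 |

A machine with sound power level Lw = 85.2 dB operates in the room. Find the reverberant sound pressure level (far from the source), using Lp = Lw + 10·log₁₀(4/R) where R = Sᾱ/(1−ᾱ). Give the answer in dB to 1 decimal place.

Σ(Sᵢαᵢ) = 208×0.04 + 6.4×0.04 + 5.1×0.02 + 208×0.06 + 510.5×0.14 = 92.628; total area S = 938.0 m².
ᾱ = 92.628/938.0 = 0.0988; R = Sᾱ/(1−ᾱ) = 92.628/(1−0.0988) = 102.783 m².
Lp = Lw + 10 log₁₀(4/R) = 85.2 -14.10 = 71.1 dB.

71.1 dB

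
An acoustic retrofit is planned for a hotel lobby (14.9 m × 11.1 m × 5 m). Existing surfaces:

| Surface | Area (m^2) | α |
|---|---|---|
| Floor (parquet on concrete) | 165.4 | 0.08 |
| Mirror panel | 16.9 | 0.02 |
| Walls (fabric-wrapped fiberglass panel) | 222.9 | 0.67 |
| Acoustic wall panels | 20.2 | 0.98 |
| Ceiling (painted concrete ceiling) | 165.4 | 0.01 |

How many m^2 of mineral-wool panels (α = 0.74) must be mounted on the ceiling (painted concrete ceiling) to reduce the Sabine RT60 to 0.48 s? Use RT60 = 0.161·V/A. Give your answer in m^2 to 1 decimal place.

127.4

Total absorption A₁ = 165.4*0.08 + 16.9*0.02 + 222.9*0.67 + 20.2*0.98 + 165.4*0.01
  = 13.232 + 0.338 + 149.343 + 19.796 + 1.654 = 184.363 m^2 sabins.
Required A₂ = 0.161·826.95/0.48 = 277.373 sabins.
ΔA needed = 277.373 − 184.363 = 93.010 sabins.
Each m^2 of panel replacing the ceiling (painted concrete ceiling) adds (0.74 − 0.01) = 0.73 sabins.
Area = ΔA/Δα = 93.010/0.73 = 127.4 m^2.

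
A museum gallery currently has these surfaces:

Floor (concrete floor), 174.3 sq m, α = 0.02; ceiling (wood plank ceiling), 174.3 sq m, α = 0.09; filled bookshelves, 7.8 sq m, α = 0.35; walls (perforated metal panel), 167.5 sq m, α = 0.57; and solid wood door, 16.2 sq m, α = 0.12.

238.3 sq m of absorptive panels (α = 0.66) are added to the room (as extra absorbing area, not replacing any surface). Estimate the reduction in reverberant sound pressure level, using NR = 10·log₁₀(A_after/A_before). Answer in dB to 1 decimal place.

3.7 dB

Total absorption A_before = 174.3*0.02 + 174.3*0.09 + 7.8*0.35 + 167.5*0.57 + 16.2*0.12
  = 3.486 + 15.687 + 2.730 + 95.475 + 1.944 = 119.322 sq m sabins.
Added absorption = 238.3 × 0.66 = 157.278 sabins.
New total A_after = 276.600 sabins.
Reduction = 10 log₁₀(A_after/A_before) = 10 log₁₀(2.3181) = 3.7 dB.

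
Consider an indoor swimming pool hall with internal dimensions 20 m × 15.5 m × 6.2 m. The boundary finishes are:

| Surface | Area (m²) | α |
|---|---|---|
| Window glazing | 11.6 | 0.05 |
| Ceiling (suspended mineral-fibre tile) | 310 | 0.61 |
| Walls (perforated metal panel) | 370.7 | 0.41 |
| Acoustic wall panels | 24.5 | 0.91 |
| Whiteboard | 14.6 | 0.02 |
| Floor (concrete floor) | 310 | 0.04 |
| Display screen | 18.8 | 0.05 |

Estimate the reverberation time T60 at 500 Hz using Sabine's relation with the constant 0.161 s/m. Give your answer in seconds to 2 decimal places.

Total absorption A = 11.6*0.05 + 310*0.61 + 370.7*0.41 + 24.5*0.91 + 14.6*0.02 + 310*0.04 + 18.8*0.05
  = 0.580 + 189.100 + 151.987 + 22.295 + 0.292 + 12.400 + 0.940 = 377.594 m² sabins.
Volume V = 20 × 15.5 × 6.2 = 1922 m³.
Sabine: RT60 = 0.161 × 1922 / 377.594 = 0.82 s.

0.82 seconds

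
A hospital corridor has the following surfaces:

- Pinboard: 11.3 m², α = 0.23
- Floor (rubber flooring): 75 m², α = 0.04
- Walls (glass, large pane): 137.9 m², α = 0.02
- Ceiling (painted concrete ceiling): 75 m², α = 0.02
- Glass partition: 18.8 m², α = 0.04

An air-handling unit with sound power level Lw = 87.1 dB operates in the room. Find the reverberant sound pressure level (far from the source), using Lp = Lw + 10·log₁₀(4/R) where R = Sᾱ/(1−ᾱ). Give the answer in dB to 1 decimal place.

A = 10.609 sabins; S = 318.0 m².
ᾱ = 0.0334, so room constant R = A/(1−ᾱ) = 10.976 m².
Lp = Lw + 10 log₁₀(4/R) = 87.1 -4.38 = 82.7 dB.

82.7 dB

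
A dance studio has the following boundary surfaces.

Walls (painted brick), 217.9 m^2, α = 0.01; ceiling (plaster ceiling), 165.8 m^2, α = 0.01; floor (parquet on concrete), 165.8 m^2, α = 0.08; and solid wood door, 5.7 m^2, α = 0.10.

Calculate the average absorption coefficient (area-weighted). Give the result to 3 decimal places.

Total surface area S = 555.2 m^2.
A = 217.9·0.01 + 165.8·0.01 + 165.8·0.08 + 5.7·0.10 = 17.671 sabins.
ᾱ = 17.671 / 555.2 = 0.032.

0.032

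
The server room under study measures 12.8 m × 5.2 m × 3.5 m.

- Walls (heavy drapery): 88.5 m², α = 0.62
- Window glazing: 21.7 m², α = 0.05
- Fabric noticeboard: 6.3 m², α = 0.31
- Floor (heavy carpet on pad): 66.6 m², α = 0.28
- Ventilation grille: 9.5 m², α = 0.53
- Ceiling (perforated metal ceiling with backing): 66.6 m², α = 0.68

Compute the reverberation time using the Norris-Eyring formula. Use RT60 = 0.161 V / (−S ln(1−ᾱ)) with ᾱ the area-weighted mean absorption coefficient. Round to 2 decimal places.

0.22 seconds

S = Σ Sᵢ = 259.2 m².
Σ(Sᵢαᵢ) = 88.5×0.62 + 21.7×0.05 + 6.3×0.31 + 66.6×0.28 + 9.5×0.53 + 66.6×0.68 = 126.879.
ᾱ = 126.879 / 259.2 = 0.4895.
Eyring denominator: −S ln(1−ᾱ) = 174.277.
V = 12.8 × 5.2 × 3.5 = 232.96 m³.
RT60 = 0.161 × 232.96 / 174.277 = 0.22 s.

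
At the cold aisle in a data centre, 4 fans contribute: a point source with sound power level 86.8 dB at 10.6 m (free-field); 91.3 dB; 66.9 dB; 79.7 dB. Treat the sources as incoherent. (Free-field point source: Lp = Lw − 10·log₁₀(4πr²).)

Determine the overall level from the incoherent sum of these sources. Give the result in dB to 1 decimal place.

Source at 10.6 m: Lp = 86.8 − 10·log₁₀(4π·10.6²) = 86.8 − 10·log₁₀(1411.957) = 55.3 dB.
Converting to relative power and adding: 10^(55.3/10) + 10^(91.3/10) + 10^(66.9/10) + 10^(79.7/10) = 1.448e+09.
L_total = 10·log₁₀(1.448e+09) = 91.6 dB.

91.6 dB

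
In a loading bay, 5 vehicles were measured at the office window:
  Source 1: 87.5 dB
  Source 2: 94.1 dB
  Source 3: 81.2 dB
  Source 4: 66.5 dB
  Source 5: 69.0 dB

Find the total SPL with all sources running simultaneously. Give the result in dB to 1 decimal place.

Sum in the linear (power) domain: Σ 10^(Lᵢ/10) = 10^(87.5/10) + 10^(94.1/10) + 10^(81.2/10) + 10^(66.5/10) + 10^(69.0/10) = 3.277e+09.
Combined level = 10 log₁₀(3.277e+09) = 95.2 dB.

95.2 dB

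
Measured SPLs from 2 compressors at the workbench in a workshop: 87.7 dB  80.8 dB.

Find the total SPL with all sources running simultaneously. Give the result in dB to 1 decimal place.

Sum in the linear (power) domain: Σ 10^(Lᵢ/10) = 10^(87.7/10) + 10^(80.8/10) = 7.091e+08.
Combined level = 10 log₁₀(7.091e+08) = 88.5 dB.

88.5 dB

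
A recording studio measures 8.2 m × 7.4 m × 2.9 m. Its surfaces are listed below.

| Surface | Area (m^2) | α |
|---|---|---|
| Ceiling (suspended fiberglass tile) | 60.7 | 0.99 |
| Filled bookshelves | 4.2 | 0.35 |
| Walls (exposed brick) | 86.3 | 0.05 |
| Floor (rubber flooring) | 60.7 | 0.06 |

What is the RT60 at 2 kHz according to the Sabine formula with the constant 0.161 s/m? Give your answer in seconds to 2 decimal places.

0.41 seconds

Total absorption A = 60.7*0.99 + 4.2*0.35 + 86.3*0.05 + 60.7*0.06
  = 60.093 + 1.470 + 4.315 + 3.642 = 69.520 m^2 sabins.
Room volume: 175.972 m³.
Sabine: RT60 = 0.161 × 175.972 / 69.520 = 0.41 s.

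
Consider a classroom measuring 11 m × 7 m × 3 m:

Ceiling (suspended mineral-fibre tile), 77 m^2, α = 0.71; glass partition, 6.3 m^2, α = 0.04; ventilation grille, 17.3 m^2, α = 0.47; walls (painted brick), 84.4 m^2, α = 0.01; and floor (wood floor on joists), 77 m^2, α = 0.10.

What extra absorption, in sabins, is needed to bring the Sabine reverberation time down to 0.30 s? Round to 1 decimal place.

52.4 sabins

Total absorption A₁ = 77*0.71 + 6.3*0.04 + 17.3*0.47 + 84.4*0.01 + 77*0.10
  = 54.670 + 0.252 + 8.131 + 0.844 + 7.700 = 71.597 m^2 sabins.
For T = 0.30 s, need A₂ = 0.161·V/T = 0.161·231/0.30 = 123.970 sabins.
ΔA = A₂ − A₁ = 123.970 − 71.597 = 52.4 sabins.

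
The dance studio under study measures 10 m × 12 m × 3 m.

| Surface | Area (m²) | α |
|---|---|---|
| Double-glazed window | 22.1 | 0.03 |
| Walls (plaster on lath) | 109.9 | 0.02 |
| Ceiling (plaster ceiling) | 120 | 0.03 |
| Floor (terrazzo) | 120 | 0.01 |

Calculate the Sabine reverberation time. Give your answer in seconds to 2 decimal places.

Equivalent absorption area: A = 22.1*0.03 + 109.9*0.02 + 120*0.03 + 120*0.01 = 7.661 m².
Room volume: 360 m³.
Sabine: RT60 = 0.161 × 360 / 7.661 = 7.57 s.

7.57 sec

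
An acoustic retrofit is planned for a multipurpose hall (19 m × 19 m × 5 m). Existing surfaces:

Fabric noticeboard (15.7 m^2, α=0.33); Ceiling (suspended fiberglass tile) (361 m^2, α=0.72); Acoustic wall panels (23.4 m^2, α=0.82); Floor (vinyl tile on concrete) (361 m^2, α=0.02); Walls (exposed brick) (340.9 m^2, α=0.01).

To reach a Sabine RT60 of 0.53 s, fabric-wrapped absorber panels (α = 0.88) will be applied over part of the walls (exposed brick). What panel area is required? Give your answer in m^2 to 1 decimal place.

291.3

A₁ = Σ Sᵢαᵢ = 15.7×0.33 + 361×0.72 + 23.4×0.82 + 361×0.02 + 340.9×0.01 = 294.918 sabins.
Required A₂ = 0.161·1805/0.53 = 548.311 sabins.
ΔA needed = 548.311 − 294.918 = 253.393 sabins.
Each m^2 of panel replacing the walls (exposed brick) adds (0.88 − 0.01) = 0.87 sabins.
Area = ΔA/Δα = 253.393/0.87 = 291.3 m^2.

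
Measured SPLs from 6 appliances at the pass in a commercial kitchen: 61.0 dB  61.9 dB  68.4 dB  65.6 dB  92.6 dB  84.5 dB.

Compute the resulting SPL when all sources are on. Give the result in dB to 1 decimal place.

Converting to relative power and adding: 10^(61.0/10) + 10^(61.9/10) + 10^(68.4/10) + 10^(65.6/10) + 10^(92.6/10) + 10^(84.5/10) = 2.115e+09.
Back to dB: 10·log₁₀ Σ = 93.3 dB.

93.3 dB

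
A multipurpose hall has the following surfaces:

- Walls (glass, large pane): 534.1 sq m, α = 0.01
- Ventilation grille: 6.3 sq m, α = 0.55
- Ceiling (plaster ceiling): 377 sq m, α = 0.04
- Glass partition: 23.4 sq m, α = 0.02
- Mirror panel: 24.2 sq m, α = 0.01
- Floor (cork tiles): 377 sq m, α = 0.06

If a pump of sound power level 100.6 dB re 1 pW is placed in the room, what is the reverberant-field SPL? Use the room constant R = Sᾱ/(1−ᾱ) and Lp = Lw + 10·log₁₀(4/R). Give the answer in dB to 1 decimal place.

89.7 dB

A = 47.216 sabins; S = 1342.0 sq m.
ᾱ = 47.216/1342.0 = 0.0352; R = Sᾱ/(1−ᾱ) = 47.216/(1−0.0352) = 48.939 sq m.
Lp = 100.6 + 10·log₁₀(4/48.939) = 100.6 + (-10.88) = 89.7 dB.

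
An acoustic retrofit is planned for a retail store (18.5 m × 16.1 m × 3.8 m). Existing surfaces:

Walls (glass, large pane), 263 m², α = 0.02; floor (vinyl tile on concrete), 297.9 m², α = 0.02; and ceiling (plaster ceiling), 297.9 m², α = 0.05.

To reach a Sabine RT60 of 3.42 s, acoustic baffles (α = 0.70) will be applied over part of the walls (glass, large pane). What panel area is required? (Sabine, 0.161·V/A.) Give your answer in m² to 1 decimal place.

Total absorption A₁ = 263*0.02 + 297.9*0.02 + 297.9*0.05
  = 5.260 + 5.958 + 14.895 = 26.113 m² sabins.
Required A₂ = 0.161·1131.83/3.42 = 53.282 sabins.
ΔA needed = 53.282 − 26.113 = 27.169 sabins.
Each m² of panel replacing the walls (glass, large pane) adds (0.70 − 0.02) = 0.68 sabins.
Panel area = 27.169 / 0.68 = 40.0 m².

40.0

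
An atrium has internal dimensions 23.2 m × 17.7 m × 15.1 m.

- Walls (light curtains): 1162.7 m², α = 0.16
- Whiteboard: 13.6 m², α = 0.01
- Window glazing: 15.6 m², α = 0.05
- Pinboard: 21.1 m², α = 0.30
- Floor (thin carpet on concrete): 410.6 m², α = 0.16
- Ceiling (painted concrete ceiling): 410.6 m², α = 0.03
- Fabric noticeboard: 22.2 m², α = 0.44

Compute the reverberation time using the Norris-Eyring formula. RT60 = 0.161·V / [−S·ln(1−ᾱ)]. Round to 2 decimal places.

3.30 s

S = Σ Sᵢ = 2056.4 m².
Absorption A = 1162.7·0.16 + 13.6·0.01 + 15.6·0.05 + 21.1·0.30 + 410.6·0.16 + 410.6·0.03 + 22.2·0.44 = 281.060 sabins.
ᾱ = 281.060 / 2056.4 = 0.1367.
−S·ln(1−ᾱ) = −2056.4 × ln(1 − 0.1367) = 302.276.
V = 23.2 × 17.7 × 15.1 = 6200.664 m³.
RT60 = 0.161 × 6200.664 / 302.276 = 3.30 s.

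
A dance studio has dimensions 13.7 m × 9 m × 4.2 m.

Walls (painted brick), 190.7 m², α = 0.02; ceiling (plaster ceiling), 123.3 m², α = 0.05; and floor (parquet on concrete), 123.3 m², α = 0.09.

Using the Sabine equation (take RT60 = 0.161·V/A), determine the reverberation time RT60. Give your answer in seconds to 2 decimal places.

3.96 s

Total absorption A = 190.7×0.02 + 123.3×0.05 + 123.3×0.09
  = 3.814 + 6.165 + 11.097 = 21.076 m² sabins.
Volume V = 13.7 × 9 × 4.2 = 517.86 m³.
RT60 = 0.161 · V / A = 0.161 × 517.86 / 21.076 = 3.96 s.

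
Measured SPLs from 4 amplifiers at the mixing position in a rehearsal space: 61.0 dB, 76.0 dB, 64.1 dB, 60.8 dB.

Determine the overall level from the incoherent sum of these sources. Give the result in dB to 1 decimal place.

Converting to relative power and adding: 10^(61.0/10) + 10^(76.0/10) + 10^(64.1/10) + 10^(60.8/10) = 4.484e+07.
L_total = 10·log₁₀(4.484e+07) = 76.5 dB.

76.5 dB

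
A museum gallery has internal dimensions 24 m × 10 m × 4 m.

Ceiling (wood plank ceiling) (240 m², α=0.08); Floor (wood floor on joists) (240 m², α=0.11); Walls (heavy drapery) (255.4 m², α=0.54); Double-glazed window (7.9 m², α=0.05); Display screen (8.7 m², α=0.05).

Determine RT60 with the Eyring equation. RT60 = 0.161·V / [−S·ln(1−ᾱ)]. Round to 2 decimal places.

0.73 s

S = Σ Sᵢ = 752.0 m².
Absorption A = 240×0.08 + 240×0.11 + 255.4×0.54 + 7.9×0.05 + 8.7×0.05 = 184.346 sabins.
Mean coefficient ᾱ = A/S = 0.2451.
−S·ln(1−ᾱ) = −752.0 × ln(1 − 0.2451) = 211.440.
V = 24 × 10 × 4 = 960 m³.
RT60 = 0.161 × 960 / 211.440 = 0.73 s.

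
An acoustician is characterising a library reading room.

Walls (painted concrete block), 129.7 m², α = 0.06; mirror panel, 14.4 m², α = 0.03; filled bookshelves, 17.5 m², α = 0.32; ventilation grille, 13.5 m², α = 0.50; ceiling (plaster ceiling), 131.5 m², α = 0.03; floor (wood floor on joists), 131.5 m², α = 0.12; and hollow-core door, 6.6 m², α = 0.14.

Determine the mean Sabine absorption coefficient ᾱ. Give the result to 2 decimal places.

0.09

Total surface area S = 444.7 m².
A = 129.7×0.06 + 14.4×0.03 + 17.5×0.32 + 13.5×0.50 + 131.5×0.03 + 131.5×0.12 + 6.6×0.14 = 41.213 sabins.
ᾱ = 41.213 / 444.7 = 0.09.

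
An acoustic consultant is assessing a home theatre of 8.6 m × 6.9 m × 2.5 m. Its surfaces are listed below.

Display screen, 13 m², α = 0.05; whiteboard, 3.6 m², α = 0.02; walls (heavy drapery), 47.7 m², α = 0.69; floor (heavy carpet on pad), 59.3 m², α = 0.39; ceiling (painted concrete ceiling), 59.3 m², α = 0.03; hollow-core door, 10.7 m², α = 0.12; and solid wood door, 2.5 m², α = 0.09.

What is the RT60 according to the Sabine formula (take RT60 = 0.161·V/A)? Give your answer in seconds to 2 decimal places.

0.40 seconds

Equivalent absorption area: A = 13·0.05 + 3.6·0.02 + 47.7·0.69 + 59.3·0.39 + 59.3·0.03 + 10.7·0.12 + 2.5·0.09 = 60.050 m².
Room volume: 148.35 m³.
Sabine: RT60 = 0.161 × 148.35 / 60.050 = 0.40 s.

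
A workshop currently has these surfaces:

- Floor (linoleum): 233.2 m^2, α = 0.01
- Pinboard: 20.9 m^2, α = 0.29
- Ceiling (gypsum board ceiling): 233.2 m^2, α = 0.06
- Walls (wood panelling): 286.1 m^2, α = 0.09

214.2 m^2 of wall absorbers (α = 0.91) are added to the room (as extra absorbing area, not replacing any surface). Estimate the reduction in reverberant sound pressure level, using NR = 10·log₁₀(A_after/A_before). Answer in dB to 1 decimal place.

7.0 dB

Summing Sᵢαᵢ: 2.332 + 6.061 + 13.992 + 25.749 → A_before = 48.134 sabins.
Added absorption = 214.2 × 0.91 = 194.922 sabins.
A_after = 48.134 + 194.922 = 243.056 sabins.
NR = 10·log₁₀(243.056/48.134) = 7.0 dB.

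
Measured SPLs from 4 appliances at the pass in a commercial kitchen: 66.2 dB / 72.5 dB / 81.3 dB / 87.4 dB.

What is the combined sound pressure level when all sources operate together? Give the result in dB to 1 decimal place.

Sum in the linear (power) domain: Σ 10^(Lᵢ/10) = 10^(66.2/10) + 10^(72.5/10) + 10^(81.3/10) + 10^(87.4/10) = 7.064e+08.
Combined level = 10 log₁₀(7.064e+08) = 88.5 dB.

88.5 dB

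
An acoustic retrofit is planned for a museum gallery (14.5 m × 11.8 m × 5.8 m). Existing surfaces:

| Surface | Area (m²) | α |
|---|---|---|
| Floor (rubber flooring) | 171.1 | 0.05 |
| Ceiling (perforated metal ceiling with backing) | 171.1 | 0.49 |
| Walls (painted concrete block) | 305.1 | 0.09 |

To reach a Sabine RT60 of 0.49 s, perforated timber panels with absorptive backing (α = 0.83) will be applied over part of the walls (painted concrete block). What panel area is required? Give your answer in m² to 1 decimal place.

A₁ = Σ Sᵢαᵢ = 171.1·0.05 + 171.1·0.49 + 305.1·0.09 = 119.853 sabins.
Required A₂ = 0.161·992.38/0.49 = 326.068 sabins.
ΔA needed = 326.068 − 119.853 = 206.215 sabins.
Each m² of panel replacing the walls (painted concrete block) adds (0.83 − 0.09) = 0.74 sabins.
Panel area = 206.215 / 0.74 = 278.7 m².

278.7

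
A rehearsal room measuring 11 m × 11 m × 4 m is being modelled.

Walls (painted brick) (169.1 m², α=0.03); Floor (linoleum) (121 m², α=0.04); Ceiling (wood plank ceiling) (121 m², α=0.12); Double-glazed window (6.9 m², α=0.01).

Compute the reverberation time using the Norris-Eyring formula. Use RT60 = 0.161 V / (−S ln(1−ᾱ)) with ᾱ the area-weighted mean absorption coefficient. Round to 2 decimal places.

3.09 sec

Total surface area S = 169.1 + 121 + 121 + 6.9 = 418.0 m².
Σ(Sᵢαᵢ) = 169.1·0.03 + 121·0.04 + 121·0.12 + 6.9·0.01 = 24.502.
Mean coefficient ᾱ = A/S = 0.0586.
Eyring denominator: −S ln(1−ᾱ) = 25.242.
V = 11 × 11 × 4 = 484 m³.
RT60 = 0.161 × 484 / 25.242 = 3.09 s.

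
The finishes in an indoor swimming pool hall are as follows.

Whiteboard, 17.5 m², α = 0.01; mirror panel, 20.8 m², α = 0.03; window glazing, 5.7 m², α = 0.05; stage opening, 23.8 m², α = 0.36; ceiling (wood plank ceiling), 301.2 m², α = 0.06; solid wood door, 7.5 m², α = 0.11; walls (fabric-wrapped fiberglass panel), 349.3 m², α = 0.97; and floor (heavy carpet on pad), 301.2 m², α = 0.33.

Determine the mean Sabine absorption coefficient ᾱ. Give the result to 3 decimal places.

S = Σ Sᵢ = 17.5 + 20.8 + 5.7 + 23.8 + 301.2 + 7.5 + 349.3 + 301.2 = 1027.0 m².
A = 17.5·0.01 + 20.8·0.03 + 5.7·0.05 + 23.8·0.36 + 301.2·0.06 + 7.5·0.11 + 349.3·0.97 + 301.2·0.33 = 466.766 sabins.
ᾱ = 466.766 / 1027.0 = 0.454.

0.454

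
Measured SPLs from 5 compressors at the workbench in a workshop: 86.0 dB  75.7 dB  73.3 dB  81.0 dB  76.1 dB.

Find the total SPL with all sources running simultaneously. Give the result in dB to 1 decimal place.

87.9 dB

Sum in the linear (power) domain: Σ 10^(Lᵢ/10) = 10^(86.0/10) + 10^(75.7/10) + 10^(73.3/10) + 10^(81.0/10) + 10^(76.1/10) = 6.233e+08.
Combined level = 10 log₁₀(6.233e+08) = 87.9 dB.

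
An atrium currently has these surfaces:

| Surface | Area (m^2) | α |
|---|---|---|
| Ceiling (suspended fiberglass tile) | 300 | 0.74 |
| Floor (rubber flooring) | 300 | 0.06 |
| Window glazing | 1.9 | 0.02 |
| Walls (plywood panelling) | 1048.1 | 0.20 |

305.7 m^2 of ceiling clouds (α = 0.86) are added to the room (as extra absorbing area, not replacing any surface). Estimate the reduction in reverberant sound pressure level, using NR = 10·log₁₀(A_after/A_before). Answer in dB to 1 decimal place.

Equivalent absorption area: A_before = 300×0.74 + 300×0.06 + 1.9×0.02 + 1048.1×0.20 = 449.658 m^2.
Added absorption = 305.7 × 0.86 = 262.902 sabins.
A_after = 449.658 + 262.902 = 712.560 sabins.
Reduction = 10 log₁₀(A_after/A_before) = 10 log₁₀(1.5847) = 2.0 dB.

2.0 dB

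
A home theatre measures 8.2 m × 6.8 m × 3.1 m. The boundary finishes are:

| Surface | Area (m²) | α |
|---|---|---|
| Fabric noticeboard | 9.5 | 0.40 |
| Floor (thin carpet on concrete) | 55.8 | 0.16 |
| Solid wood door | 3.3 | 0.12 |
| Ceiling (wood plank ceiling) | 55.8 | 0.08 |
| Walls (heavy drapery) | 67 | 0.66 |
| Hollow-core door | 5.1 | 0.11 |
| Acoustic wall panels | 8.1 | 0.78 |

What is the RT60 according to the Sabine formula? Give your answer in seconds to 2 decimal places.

0.41 s

Summing Sᵢαᵢ: 3.800 + 8.928 + 0.396 + 4.464 + 44.220 + 0.561 + 6.318 → A = 68.687 sabins.
Volume V = 8.2 × 6.8 × 3.1 = 172.856 m³.
Sabine: RT60 = 0.161 × 172.856 / 68.687 = 0.41 s.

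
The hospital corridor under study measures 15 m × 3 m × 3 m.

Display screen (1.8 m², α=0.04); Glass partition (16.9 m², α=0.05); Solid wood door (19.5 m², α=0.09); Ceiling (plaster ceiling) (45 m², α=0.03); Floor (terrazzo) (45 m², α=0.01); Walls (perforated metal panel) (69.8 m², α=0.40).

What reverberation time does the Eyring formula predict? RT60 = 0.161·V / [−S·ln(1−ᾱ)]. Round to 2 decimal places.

S = Σ Sᵢ = 198.0 m².
Σ(Sᵢαᵢ) = 1.8·0.04 + 16.9·0.05 + 19.5·0.09 + 45·0.03 + 45·0.01 + 69.8·0.40 = 32.392.
Mean coefficient ᾱ = A/S = 0.1636.
Eyring denominator: −S ln(1−ᾱ) = 35.372.
V = 15 × 3 × 3 = 135 m³.
RT60 = 0.161 × 135 / 35.372 = 0.61 s.

0.61 s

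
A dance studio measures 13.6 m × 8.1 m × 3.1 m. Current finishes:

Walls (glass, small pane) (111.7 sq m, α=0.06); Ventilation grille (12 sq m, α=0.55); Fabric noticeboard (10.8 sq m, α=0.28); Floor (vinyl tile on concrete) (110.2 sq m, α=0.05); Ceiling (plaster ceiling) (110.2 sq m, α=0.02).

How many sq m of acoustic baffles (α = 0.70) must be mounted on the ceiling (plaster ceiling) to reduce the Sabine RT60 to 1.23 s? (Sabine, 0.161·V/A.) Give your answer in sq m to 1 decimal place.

30.4

A₁ = Σ Sᵢαᵢ = 111.7·0.06 + 12·0.55 + 10.8·0.28 + 110.2·0.05 + 110.2·0.02 = 24.040 sabins.
Required A₂ = 0.161·341.496/1.23 = 44.700 sabins.
Absorption to add: 44.700 − 24.040 = 20.660 sabins.
Each sq m of panel replacing the ceiling (plaster ceiling) adds (0.70 − 0.02) = 0.68 sabins.
Area = ΔA/Δα = 20.660/0.68 = 30.4 sq m.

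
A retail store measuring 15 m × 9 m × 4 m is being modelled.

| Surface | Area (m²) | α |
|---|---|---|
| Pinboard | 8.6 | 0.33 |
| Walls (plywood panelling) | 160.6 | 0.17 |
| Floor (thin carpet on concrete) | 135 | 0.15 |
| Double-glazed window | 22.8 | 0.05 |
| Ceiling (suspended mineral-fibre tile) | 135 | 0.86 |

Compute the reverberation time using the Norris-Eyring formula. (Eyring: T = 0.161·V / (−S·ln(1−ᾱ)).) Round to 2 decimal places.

0.42 seconds

Total surface area S = 8.6 + 160.6 + 135 + 22.8 + 135 = 462.0 m².
Σ(Sᵢαᵢ) = 8.6×0.33 + 160.6×0.17 + 135×0.15 + 22.8×0.05 + 135×0.86 = 167.630.
ᾱ = 167.630 / 462.0 = 0.3628.
−S·ln(1−ᾱ) = −462.0 × ln(1 − 0.3628) = 208.210.
V = 15 × 9 × 4 = 540 m³.
T = 0.161·V/[−S·ln(1−ᾱ)] = 0.161·540/208.210 = 0.42 s.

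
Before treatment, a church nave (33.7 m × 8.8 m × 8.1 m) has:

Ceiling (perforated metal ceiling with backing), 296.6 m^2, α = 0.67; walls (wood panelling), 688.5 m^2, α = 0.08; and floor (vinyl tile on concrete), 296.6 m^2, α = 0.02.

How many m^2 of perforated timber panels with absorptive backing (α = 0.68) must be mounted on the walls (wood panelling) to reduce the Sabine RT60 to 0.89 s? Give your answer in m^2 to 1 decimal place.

291.3

Total absorption A₁ = 296.6*0.67 + 688.5*0.08 + 296.6*0.02
  = 198.722 + 55.080 + 5.932 = 259.734 m^2 sabins.
Required A₂ = 0.161·2402.136/0.89 = 434.544 sabins.
Absorption to add: 434.544 − 259.734 = 174.810 sabins.
Net gain per m^2: Δα = 0.68 − 0.08 = 0.60.
Area = ΔA/Δα = 174.810/0.60 = 291.3 m^2.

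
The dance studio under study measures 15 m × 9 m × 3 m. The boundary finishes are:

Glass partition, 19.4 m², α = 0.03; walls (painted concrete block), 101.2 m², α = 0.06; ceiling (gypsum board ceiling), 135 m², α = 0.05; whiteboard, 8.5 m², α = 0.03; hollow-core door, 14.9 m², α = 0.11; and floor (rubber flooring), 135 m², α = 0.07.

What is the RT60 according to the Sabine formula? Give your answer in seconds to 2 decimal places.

2.63 s

Equivalent absorption area: A = 19.4×0.03 + 101.2×0.06 + 135×0.05 + 8.5×0.03 + 14.9×0.11 + 135×0.07 = 24.748 m².
Room volume: 405 m³.
Sabine: RT60 = 0.161 × 405 / 24.748 = 2.63 s.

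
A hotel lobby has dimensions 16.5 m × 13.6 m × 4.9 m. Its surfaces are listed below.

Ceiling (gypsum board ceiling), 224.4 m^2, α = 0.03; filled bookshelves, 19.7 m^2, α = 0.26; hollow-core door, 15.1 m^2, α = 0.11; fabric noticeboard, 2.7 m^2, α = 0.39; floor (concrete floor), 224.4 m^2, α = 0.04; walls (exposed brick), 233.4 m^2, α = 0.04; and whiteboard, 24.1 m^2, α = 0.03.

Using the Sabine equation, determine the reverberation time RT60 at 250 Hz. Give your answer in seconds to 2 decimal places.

Summing Sᵢαᵢ: 6.732 + 5.122 + 1.661 + 1.053 + 8.976 + 9.336 + 0.723 → A = 33.603 sabins.
Volume V = 16.5 × 13.6 × 4.9 = 1099.56 m³.
Sabine: RT60 = 0.161 × 1099.56 / 33.603 = 5.27 s.

5.27 s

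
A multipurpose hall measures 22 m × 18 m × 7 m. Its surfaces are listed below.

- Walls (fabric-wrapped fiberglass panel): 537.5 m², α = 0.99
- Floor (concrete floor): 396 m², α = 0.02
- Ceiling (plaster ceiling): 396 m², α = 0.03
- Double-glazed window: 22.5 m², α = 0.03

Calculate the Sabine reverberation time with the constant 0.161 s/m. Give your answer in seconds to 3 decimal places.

Equivalent absorption area: A = 537.5·0.99 + 396·0.02 + 396·0.03 + 22.5·0.03 = 552.600 m².
Volume V = 22 × 18 × 7 = 2772 m³.
RT60 = 0.161 · V / A = 0.161 × 2772 / 552.600 = 0.808 s.

0.808 seconds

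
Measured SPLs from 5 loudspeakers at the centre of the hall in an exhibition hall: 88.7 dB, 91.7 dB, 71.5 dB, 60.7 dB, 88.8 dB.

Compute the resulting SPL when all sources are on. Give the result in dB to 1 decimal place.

94.8 dB

Converting to relative power and adding: 10^(88.7/10) + 10^(91.7/10) + 10^(71.5/10) + 10^(60.7/10) + 10^(88.8/10) = 2.994e+09.
Back to dB: 10·log₁₀ Σ = 94.8 dB.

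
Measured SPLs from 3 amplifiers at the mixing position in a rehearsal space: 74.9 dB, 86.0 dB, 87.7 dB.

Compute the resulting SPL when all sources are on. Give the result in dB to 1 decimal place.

90.1 dB

Σ 10^(Lᵢ/10) = 1.018e+09.
L_total = 10·log₁₀(1.018e+09) = 90.1 dB.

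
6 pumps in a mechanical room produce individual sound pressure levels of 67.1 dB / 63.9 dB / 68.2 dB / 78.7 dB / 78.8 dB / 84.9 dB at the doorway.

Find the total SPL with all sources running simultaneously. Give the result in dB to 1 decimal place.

Σ 10^(Lᵢ/10) = 4.732e+08.
L_total = 10·log₁₀(4.732e+08) = 86.8 dB.

86.8 dB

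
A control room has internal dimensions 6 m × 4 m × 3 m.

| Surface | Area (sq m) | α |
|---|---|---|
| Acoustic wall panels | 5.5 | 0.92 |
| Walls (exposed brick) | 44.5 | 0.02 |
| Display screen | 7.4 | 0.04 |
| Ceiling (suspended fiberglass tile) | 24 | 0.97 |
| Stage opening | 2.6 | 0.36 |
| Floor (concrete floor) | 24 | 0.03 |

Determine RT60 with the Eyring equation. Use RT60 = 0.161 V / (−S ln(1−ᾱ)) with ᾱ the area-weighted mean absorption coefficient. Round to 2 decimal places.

Total surface area S = 5.5 + 44.5 + 7.4 + 24 + 2.6 + 24 = 108.0 sq m.
Σ(Sᵢαᵢ) = 5.5·0.92 + 44.5·0.02 + 7.4·0.04 + 24·0.97 + 2.6·0.36 + 24·0.03 = 31.182.
ᾱ = 31.182 / 108.0 = 0.2887.
Eyring denominator: −S ln(1−ᾱ) = 36.791.
V = 6 × 4 × 3 = 72 m³.
RT60 = 0.161 × 72 / 36.791 = 0.32 s.

0.32 sec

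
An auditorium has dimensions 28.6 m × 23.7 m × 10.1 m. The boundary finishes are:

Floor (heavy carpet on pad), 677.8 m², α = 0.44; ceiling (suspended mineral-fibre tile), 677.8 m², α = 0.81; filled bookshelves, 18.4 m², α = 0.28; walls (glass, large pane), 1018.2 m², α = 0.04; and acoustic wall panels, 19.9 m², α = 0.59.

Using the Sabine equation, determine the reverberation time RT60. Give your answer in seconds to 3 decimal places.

1.218 seconds

Total absorption A = 677.8×0.44 + 677.8×0.81 + 18.4×0.28 + 1018.2×0.04 + 19.9×0.59
  = 298.232 + 549.018 + 5.152 + 40.728 + 11.741 = 904.871 m² sabins.
Room volume: 6845.982 m³.
Sabine: RT60 = 0.161 × 6845.982 / 904.871 = 1.218 s.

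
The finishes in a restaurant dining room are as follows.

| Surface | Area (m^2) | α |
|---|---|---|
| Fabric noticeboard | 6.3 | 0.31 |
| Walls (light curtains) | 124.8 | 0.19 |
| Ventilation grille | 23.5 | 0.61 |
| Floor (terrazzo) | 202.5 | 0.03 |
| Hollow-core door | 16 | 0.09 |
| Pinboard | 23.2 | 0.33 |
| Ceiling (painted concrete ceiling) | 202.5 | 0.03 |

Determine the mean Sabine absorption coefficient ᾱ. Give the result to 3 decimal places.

S = Σ Sᵢ = 6.3 + 124.8 + 23.5 + 202.5 + 16 + 23.2 + 202.5 = 598.8 m^2.
A = 6.3*0.31 + 124.8*0.19 + 23.5*0.61 + 202.5*0.03 + 16*0.09 + 23.2*0.33 + 202.5*0.03 = 61.246 sabins.
ᾱ = 61.246 / 598.8 = 0.102.

0.102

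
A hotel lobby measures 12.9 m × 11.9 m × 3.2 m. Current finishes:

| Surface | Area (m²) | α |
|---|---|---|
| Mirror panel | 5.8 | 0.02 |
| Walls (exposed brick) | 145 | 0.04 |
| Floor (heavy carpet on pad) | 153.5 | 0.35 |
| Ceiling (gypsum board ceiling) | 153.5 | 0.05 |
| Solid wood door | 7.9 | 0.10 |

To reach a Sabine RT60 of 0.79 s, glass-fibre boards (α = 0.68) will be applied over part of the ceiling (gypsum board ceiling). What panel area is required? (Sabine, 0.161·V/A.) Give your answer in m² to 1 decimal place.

50.8

Summing Sᵢαᵢ: 0.116 + 5.800 + 53.725 + 7.675 + 0.790 → A₁ = 68.106 sabins.
V = 491.232 m³. Target absorption A₂ = 0.161 × 491.232 / 0.79 = 100.112 sabins.
ΔA needed = 100.112 − 68.106 = 32.006 sabins.
Net gain per m²: Δα = 0.68 − 0.05 = 0.63.
Panel area = 32.006 / 0.63 = 50.8 m².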